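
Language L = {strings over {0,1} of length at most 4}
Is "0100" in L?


length = 4

Yes, "0100" is in L


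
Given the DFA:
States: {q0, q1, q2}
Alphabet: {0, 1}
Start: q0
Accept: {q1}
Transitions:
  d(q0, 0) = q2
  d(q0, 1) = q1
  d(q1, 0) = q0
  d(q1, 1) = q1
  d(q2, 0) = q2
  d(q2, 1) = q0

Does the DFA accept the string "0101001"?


Trace: q0 -> q2 -> q0 -> q2 -> q0 -> q2 -> q2 -> q0
Final state: q0
Accept states: {q1}

No, rejected (final state q0 is not an accept state)


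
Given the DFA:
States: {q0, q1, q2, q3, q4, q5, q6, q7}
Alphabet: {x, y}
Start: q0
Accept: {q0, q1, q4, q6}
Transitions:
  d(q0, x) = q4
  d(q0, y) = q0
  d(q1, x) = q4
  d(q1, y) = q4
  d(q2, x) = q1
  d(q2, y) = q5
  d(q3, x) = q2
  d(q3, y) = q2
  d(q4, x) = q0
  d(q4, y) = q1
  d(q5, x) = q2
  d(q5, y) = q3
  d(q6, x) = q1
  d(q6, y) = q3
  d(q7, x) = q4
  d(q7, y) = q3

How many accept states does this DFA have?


Accept states listed: {q0, q1, q4, q6}
Counting: q0(1) q1(2) q4(3) q6(4)

4


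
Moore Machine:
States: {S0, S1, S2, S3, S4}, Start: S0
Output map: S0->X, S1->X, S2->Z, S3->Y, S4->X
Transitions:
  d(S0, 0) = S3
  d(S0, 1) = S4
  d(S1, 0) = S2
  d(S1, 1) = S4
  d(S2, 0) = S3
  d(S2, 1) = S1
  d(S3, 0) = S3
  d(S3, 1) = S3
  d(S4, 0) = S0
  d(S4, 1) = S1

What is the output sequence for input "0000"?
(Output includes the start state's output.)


Start: S0 (output X)
  --0--> S3 (output Y)
  --0--> S3 (output Y)
  --0--> S3 (output Y)
  --0--> S3 (output Y)

"XYYYY"


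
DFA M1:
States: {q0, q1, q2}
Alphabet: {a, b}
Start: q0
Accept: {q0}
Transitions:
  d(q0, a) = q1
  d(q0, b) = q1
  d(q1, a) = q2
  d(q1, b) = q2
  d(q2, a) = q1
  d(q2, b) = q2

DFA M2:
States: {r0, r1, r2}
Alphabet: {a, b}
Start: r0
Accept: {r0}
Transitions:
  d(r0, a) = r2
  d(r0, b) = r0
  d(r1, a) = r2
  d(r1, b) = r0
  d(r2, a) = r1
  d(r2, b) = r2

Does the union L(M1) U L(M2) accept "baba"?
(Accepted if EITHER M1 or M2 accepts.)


M1: final=q1 accepted=False
M2: final=r1 accepted=False

No, union rejects (neither accepts)


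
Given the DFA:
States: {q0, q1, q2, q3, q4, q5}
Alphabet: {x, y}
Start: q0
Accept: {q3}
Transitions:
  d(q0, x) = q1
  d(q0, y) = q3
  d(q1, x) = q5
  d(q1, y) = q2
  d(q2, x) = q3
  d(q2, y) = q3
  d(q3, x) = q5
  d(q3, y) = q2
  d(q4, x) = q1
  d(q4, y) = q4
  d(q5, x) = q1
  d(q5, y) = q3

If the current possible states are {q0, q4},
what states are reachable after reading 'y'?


Apply transition on 'y' from each current state:
  d(q0, y) = q3
  d(q4, y) = q4

{q3, q4}


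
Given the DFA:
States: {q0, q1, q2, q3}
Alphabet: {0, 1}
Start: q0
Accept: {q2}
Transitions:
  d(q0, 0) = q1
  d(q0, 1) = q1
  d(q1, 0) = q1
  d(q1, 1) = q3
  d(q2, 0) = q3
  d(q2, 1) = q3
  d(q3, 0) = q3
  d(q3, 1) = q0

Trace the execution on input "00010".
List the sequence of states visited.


Input: 00010
d(q0, 0) = q1
d(q1, 0) = q1
d(q1, 0) = q1
d(q1, 1) = q3
d(q3, 0) = q3


q0 -> q1 -> q1 -> q1 -> q3 -> q3


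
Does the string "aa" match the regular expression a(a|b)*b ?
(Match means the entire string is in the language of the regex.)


|string| = 2; first = 'a'; last = 'a'

No, "aa" does not match a(a|b)*b


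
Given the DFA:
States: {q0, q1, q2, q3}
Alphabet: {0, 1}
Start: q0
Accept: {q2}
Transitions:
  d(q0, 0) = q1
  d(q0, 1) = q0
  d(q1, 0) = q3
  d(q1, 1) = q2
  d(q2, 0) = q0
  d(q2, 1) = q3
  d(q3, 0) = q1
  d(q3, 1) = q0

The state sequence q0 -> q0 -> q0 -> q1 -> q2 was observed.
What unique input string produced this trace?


Trace back each transition to find the symbol:
  q0 --[1]--> q0
  q0 --[1]--> q0
  q0 --[0]--> q1
  q1 --[1]--> q2

"1101"


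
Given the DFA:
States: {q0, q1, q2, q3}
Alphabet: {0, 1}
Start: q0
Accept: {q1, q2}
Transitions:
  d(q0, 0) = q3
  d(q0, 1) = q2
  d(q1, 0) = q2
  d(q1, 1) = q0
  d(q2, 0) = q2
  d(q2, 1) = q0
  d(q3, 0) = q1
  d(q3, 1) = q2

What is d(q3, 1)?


Looking up transition d(q3, 1)

q2


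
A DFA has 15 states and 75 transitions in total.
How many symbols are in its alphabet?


Each state has exactly one transition per symbol.
|alphabet| = transitions / states = 75 / 15 = 5

5


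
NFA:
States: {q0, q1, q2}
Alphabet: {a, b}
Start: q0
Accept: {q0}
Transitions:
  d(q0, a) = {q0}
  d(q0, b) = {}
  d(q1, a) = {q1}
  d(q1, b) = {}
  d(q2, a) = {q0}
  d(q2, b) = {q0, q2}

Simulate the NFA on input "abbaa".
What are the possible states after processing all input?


Start: {q0}
  --a--> {q0}
  --b--> {}
  --b--> {}
  --a--> {}
  --a--> {}

{} (empty set, no valid transitions)


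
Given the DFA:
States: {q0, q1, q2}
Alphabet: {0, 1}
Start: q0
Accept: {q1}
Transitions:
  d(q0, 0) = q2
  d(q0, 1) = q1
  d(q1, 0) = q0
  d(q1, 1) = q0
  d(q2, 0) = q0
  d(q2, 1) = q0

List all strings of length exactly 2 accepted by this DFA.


All strings of length 2: 4 total
Accepted: 0

None


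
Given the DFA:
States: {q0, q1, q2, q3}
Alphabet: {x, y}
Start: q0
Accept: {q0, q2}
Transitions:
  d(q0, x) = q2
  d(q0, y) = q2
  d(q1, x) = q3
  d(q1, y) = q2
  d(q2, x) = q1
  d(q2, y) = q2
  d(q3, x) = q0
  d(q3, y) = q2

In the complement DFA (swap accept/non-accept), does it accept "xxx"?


Trace: q0 -> q2 -> q1 -> q3
Final: q3
Original accept: {q0, q2}
Complement: q3 is not in original accept

Yes, complement accepts (original rejects)


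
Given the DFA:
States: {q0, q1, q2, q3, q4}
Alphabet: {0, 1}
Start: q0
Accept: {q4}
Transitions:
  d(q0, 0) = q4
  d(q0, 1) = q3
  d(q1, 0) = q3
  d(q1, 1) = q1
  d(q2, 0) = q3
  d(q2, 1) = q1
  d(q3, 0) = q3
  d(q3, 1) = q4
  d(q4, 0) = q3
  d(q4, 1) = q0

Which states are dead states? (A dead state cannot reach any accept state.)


Forward reachability from each state:
  q0 -> reaches accept state q4 (live)
  q1 -> reaches accept state q4 (live)
  q2 -> reaches accept state q4 (live)
  q3 -> reaches accept state q4 (live)
  q4 -> reaches accept state q4 (live)

None (all states can reach an accept state)


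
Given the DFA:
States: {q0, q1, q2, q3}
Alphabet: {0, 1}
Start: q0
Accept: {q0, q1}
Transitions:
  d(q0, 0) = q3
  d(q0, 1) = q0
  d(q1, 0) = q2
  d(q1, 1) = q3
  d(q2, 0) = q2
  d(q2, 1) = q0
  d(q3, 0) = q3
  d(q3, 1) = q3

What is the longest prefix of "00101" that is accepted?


Run the DFA, marking each prefix where the state is accepting:
  "" -> q0 [accept]
  "0" -> q3 [reject]
  "00" -> q3 [reject]
  "001" -> q3 [reject]
  "0010" -> q3 [reject]
  "00101" -> q3 [reject]

""


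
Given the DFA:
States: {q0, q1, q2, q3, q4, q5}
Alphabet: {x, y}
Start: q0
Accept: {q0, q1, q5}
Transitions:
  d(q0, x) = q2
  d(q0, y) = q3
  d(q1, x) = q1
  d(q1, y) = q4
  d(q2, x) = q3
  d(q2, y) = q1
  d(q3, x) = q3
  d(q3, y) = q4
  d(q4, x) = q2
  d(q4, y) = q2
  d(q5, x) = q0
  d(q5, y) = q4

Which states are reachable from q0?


BFS from q0:
  layer 0: {q0}
  layer 1: {q2, q3}
  layer 2: {q1, q4}

{q0, q1, q2, q3, q4}


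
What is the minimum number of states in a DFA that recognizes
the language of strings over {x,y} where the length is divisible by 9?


States track (length) mod 9.
Need 9 states: one per remainder 0..8; accept = remainder 0.

9


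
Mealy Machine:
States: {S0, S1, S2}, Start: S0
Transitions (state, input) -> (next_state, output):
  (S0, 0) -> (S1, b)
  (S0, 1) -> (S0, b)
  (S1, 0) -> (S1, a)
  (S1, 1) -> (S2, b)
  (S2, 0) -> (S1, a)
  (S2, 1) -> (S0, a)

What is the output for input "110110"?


Step-by-step:
  (S0, 1) -> (S0, b)
  (S0, 1) -> (S0, b)
  (S0, 0) -> (S1, b)
  (S1, 1) -> (S2, b)
  (S2, 1) -> (S0, a)
  (S0, 0) -> (S1, b)

"bbbbab"


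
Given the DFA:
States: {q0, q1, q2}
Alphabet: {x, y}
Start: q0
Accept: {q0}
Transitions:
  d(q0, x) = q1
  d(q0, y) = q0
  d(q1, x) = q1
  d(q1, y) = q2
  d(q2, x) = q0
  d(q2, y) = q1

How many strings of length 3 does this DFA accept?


Enumerating all length-3 strings:
  "xxx" -> q1 [reject]
  "xxy" -> q2 [reject]
  "xyx" -> q0 [accept]
  "xyy" -> q1 [reject]
  "yxx" -> q1 [reject]
  "yxy" -> q2 [reject]
  "yyx" -> q1 [reject]
  "yyy" -> q0 [accept]

2 out of 8


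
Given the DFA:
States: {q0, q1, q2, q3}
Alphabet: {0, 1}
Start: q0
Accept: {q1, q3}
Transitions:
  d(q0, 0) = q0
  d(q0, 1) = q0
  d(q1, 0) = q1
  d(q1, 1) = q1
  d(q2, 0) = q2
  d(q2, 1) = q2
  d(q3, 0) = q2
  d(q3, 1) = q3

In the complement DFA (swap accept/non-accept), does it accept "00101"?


Trace: q0 -> q0 -> q0 -> q0 -> q0 -> q0
Final: q0
Original accept: {q1, q3}
Complement: q0 is not in original accept

Yes, complement accepts (original rejects)


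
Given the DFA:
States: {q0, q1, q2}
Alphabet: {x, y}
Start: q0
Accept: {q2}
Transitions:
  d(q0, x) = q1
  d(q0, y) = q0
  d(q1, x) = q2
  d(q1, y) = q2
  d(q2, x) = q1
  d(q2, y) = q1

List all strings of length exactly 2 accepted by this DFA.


All strings of length 2: 4 total
Accepted: 2

"xx", "xy"


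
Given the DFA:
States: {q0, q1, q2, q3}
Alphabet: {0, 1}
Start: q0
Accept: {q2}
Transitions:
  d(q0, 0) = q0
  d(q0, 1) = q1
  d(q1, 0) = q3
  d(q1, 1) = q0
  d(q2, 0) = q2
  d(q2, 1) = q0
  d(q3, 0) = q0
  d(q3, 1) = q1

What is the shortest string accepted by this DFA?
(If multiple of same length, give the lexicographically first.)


BFS by string length (lex-first path to each state shown):
  len 0: q0<-""
  len 1: q0<-"0", q1<-"1"
  len 2: q0<-"00", q1<-"01", q3<-"10"
  len 3: q0<-"000", q1<-"001", q3<-"010"
  len 4: q0<-"0000", q1<-"0001", q3<-"0010"
  len 5: q0<-"00000", q1<-"00001", q3<-"00010"
  len 6: q0<-"000000", q1<-"000001", q3<-"000010"
  len 7: q0<-"0000000", q1<-"0000001", q3<-"0000010"
  len 8: q0<-"00000000", q1<-"00000001", q3<-"00000010"

No string accepted (empty language)


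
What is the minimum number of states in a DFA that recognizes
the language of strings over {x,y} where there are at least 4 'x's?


States: count = 0, 1, ..., 3, and a final '>= 4' state.
Total: 4 + 1 = 5. Accept = '>= 4' state.

5


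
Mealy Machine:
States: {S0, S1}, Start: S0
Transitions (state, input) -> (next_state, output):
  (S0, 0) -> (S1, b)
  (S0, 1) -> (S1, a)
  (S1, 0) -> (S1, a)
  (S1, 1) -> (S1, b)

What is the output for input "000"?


Step-by-step:
  (S0, 0) -> (S1, b)
  (S1, 0) -> (S1, a)
  (S1, 0) -> (S1, a)

"baa"


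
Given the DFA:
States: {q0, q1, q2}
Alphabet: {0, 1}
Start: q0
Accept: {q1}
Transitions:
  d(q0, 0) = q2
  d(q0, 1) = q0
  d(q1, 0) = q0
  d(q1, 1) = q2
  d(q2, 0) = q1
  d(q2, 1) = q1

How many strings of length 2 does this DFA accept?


Enumerating all length-2 strings:
  "00" -> q1 [accept]
  "01" -> q1 [accept]
  "10" -> q2 [reject]
  "11" -> q0 [reject]

2 out of 4


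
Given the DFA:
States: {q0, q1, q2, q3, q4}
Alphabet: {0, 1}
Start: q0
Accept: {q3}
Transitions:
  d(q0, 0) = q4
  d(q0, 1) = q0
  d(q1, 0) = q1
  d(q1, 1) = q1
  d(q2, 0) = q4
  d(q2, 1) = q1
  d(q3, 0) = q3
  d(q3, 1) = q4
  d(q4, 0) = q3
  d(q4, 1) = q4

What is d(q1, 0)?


Looking up transition d(q1, 0)

q1


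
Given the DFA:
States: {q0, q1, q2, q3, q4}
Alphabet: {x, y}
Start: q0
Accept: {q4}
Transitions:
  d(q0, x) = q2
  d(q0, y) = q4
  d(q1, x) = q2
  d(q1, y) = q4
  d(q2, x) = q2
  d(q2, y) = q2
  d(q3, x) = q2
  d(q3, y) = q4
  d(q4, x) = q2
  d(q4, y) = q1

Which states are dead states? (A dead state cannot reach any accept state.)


Forward reachability from each state:
  q0 -> reaches accept state q4 (live)
  q1 -> reaches accept state q4 (live)
  q2 -> reaches {q2}, no accept state (dead)
  q3 -> reaches accept state q4 (live)
  q4 -> reaches accept state q4 (live)

{q2}


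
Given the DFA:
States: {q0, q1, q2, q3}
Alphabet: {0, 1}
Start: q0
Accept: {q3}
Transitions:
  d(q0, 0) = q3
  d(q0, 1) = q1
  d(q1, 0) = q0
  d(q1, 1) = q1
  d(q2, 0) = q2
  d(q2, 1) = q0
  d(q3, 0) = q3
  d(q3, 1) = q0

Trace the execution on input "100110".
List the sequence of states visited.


Input: 100110
d(q0, 1) = q1
d(q1, 0) = q0
d(q0, 0) = q3
d(q3, 1) = q0
d(q0, 1) = q1
d(q1, 0) = q0


q0 -> q1 -> q0 -> q3 -> q0 -> q1 -> q0


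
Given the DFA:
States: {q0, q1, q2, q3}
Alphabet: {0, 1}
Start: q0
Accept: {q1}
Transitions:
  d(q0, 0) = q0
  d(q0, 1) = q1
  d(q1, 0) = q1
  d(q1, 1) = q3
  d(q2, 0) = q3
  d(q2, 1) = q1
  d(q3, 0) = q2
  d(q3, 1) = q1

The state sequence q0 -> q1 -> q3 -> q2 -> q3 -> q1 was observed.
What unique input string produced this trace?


Trace back each transition to find the symbol:
  q0 --[1]--> q1
  q1 --[1]--> q3
  q3 --[0]--> q2
  q2 --[0]--> q3
  q3 --[1]--> q1

"11001"


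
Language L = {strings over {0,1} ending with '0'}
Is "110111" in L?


last symbol = '1'

No, "110111" is not in L


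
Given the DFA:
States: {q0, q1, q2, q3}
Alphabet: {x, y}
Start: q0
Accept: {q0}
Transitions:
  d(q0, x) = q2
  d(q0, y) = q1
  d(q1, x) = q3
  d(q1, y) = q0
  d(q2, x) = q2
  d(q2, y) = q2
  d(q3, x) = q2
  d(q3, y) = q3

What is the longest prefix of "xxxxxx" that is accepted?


Run the DFA, marking each prefix where the state is accepting:
  "" -> q0 [accept]
  "x" -> q2 [reject]
  "xx" -> q2 [reject]
  "xxx" -> q2 [reject]
  "xxxx" -> q2 [reject]
  "xxxxx" -> q2 [reject]
  "xxxxxx" -> q2 [reject]

""


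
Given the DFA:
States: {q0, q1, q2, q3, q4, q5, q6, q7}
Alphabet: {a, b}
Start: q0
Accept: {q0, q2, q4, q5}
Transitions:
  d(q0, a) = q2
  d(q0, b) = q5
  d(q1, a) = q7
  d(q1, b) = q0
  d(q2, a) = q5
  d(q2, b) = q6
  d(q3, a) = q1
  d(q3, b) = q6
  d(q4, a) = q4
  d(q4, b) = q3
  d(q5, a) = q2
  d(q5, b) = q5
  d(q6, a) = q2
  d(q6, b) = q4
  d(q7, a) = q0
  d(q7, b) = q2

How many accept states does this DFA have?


Accept states listed: {q0, q2, q4, q5}
Counting: q0(1) q2(2) q4(3) q5(4)

4


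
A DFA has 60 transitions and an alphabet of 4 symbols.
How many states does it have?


Each state has exactly one transition per symbol.
states = transitions / |alphabet| = 60 / 4 = 15

15


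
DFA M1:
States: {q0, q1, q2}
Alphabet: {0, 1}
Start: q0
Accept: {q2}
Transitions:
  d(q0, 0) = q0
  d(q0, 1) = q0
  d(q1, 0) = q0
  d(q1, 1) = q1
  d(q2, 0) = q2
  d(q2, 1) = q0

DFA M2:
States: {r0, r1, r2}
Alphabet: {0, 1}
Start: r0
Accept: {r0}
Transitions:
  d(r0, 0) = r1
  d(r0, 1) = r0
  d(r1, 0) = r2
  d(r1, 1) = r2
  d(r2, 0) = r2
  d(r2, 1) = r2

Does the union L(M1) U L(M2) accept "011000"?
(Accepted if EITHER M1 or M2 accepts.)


M1: final=q0 accepted=False
M2: final=r2 accepted=False

No, union rejects (neither accepts)


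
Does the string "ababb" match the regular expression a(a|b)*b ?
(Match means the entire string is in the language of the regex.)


|string| = 5; first = 'a'; last = 'b'

Yes, "ababb" matches a(a|b)*b


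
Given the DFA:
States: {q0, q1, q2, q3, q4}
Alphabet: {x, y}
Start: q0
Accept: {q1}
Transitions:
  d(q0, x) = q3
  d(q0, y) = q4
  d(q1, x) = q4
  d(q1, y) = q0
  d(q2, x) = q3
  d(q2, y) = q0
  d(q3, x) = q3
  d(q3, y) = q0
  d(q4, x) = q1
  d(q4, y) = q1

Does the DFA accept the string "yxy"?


Trace: q0 -> q4 -> q1 -> q0
Final state: q0
Accept states: {q1}

No, rejected (final state q0 is not an accept state)


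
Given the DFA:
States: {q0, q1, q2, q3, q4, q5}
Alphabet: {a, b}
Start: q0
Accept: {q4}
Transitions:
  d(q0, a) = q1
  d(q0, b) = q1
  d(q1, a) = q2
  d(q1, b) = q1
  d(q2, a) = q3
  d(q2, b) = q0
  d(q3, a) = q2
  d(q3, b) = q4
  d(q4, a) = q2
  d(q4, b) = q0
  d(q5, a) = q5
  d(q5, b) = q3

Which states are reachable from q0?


BFS from q0:
  layer 0: {q0}
  layer 1: {q1}
  layer 2: {q2}
  layer 3: {q3}
  layer 4: {q4}

{q0, q1, q2, q3, q4}


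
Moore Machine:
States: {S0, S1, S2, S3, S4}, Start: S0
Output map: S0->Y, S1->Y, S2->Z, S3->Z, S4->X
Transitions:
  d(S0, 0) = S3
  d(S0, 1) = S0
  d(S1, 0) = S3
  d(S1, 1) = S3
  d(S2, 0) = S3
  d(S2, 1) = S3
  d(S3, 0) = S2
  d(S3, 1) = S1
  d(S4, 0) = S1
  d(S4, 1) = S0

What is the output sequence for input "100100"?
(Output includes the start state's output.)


Start: S0 (output Y)
  --1--> S0 (output Y)
  --0--> S3 (output Z)
  --0--> S2 (output Z)
  --1--> S3 (output Z)
  --0--> S2 (output Z)
  --0--> S3 (output Z)

"YYZZZZZ"


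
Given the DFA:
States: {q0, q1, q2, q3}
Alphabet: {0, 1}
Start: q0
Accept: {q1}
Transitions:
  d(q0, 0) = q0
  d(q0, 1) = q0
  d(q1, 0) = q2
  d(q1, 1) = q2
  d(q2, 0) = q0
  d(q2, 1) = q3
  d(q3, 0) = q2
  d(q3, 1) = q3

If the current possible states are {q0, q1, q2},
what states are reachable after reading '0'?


Apply transition on '0' from each current state:
  d(q0, 0) = q0
  d(q1, 0) = q2
  d(q2, 0) = q0

{q0, q2}


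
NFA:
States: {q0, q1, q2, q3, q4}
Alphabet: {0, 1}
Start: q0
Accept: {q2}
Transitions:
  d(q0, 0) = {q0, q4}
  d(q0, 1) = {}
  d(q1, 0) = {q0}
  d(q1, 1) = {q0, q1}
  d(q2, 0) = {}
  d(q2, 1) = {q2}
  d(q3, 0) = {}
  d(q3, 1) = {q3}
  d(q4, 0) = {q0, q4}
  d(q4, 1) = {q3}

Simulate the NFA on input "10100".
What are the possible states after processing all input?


Start: {q0}
  --1--> {}
  --0--> {}
  --1--> {}
  --0--> {}
  --0--> {}

{} (empty set, no valid transitions)


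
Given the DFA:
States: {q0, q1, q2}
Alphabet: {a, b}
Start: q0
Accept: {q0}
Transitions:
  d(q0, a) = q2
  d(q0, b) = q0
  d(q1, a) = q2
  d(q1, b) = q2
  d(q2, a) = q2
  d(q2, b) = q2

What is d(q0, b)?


Looking up transition d(q0, b)

q0


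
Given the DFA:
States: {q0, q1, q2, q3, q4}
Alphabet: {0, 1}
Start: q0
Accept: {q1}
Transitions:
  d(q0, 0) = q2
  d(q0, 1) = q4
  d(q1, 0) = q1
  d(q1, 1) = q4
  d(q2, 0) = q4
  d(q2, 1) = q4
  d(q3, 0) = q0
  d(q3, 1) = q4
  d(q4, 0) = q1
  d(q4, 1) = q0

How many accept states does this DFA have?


Accept states listed: {q1}
Counting: q1(1)

1


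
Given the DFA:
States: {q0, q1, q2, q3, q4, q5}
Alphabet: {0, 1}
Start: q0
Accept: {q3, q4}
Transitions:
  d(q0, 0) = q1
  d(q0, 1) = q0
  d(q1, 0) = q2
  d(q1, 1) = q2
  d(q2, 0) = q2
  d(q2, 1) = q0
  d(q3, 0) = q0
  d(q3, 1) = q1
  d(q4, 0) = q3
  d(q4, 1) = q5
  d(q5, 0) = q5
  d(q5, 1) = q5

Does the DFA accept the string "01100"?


Trace: q0 -> q1 -> q2 -> q0 -> q1 -> q2
Final state: q2
Accept states: {q3, q4}

No, rejected (final state q2 is not an accept state)


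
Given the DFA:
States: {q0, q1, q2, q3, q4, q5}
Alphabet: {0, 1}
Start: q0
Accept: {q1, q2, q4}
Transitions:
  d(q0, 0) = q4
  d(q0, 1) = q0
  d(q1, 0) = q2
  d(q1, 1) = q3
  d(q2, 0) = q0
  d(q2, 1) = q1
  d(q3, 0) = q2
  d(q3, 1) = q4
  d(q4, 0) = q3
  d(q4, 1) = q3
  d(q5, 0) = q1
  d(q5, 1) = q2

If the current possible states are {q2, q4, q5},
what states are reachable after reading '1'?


Apply transition on '1' from each current state:
  d(q2, 1) = q1
  d(q4, 1) = q3
  d(q5, 1) = q2

{q1, q2, q3}


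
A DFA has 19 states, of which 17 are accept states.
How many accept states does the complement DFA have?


Complement swaps accept and non-accept states.
19 - 17 = 2

2


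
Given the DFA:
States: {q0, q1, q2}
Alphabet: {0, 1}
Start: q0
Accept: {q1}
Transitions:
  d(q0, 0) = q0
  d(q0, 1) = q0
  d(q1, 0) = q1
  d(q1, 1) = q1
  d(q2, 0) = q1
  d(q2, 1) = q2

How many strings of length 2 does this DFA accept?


Enumerating all length-2 strings:
  "00" -> q0 [reject]
  "01" -> q0 [reject]
  "10" -> q0 [reject]
  "11" -> q0 [reject]

0 out of 4


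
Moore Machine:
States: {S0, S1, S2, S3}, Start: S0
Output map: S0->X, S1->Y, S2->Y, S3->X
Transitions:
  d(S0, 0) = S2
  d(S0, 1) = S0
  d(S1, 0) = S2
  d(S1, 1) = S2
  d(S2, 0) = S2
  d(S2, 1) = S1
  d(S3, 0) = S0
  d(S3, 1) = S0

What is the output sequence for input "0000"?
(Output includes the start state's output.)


Start: S0 (output X)
  --0--> S2 (output Y)
  --0--> S2 (output Y)
  --0--> S2 (output Y)
  --0--> S2 (output Y)

"XYYYY"


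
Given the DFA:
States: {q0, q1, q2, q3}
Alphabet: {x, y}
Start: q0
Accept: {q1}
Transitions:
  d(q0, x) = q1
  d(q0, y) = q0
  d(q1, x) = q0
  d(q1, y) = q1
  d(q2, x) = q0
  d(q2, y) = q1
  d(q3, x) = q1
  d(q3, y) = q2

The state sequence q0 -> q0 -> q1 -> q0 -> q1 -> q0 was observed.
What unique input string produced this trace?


Trace back each transition to find the symbol:
  q0 --[y]--> q0
  q0 --[x]--> q1
  q1 --[x]--> q0
  q0 --[x]--> q1
  q1 --[x]--> q0

"yxxxx"


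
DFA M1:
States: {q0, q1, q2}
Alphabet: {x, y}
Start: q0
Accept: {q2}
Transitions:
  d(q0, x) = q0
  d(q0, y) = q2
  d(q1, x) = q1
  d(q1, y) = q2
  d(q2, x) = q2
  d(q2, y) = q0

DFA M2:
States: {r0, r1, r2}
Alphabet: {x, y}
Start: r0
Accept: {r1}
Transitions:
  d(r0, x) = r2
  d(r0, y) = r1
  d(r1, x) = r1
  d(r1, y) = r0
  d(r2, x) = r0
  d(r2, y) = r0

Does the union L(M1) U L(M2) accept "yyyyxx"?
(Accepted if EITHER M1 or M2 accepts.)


M1: final=q0 accepted=False
M2: final=r0 accepted=False

No, union rejects (neither accepts)


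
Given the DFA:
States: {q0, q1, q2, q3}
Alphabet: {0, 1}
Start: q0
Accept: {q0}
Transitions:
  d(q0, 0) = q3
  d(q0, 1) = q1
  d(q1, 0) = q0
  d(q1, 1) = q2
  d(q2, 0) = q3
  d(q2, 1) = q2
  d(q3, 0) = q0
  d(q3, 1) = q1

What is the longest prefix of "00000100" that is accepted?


Run the DFA, marking each prefix where the state is accepting:
  "" -> q0 [accept]
  "0" -> q3 [reject]
  "00" -> q0 [accept]
  "000" -> q3 [reject]
  "0000" -> q0 [accept]
  "00000" -> q3 [reject]
  "000001" -> q1 [reject]
  "0000010" -> q0 [accept]
  "00000100" -> q3 [reject]

"0000010"


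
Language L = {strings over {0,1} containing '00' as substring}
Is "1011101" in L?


'00' does not occur

No, "1011101" is not in L


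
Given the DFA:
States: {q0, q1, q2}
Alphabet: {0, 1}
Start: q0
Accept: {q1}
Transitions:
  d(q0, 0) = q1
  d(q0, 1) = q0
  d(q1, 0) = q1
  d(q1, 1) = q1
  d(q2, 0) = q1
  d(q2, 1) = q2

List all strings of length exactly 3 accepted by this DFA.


All strings of length 3: 8 total
Accepted: 7

"000", "001", "010", "011", "100", "101", "110"


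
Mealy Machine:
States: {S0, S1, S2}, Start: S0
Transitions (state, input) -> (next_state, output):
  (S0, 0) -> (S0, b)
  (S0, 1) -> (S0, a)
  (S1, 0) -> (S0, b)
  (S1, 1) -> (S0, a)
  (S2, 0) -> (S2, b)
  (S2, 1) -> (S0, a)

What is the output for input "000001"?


Step-by-step:
  (S0, 0) -> (S0, b)
  (S0, 0) -> (S0, b)
  (S0, 0) -> (S0, b)
  (S0, 0) -> (S0, b)
  (S0, 0) -> (S0, b)
  (S0, 1) -> (S0, a)

"bbbbba"


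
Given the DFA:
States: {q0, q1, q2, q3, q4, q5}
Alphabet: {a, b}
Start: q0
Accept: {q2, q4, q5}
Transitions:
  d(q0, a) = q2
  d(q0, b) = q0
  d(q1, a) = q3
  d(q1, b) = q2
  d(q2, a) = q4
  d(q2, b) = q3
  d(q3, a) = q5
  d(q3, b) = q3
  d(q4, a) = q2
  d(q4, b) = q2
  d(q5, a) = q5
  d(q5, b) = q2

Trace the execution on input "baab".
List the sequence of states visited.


Input: baab
d(q0, b) = q0
d(q0, a) = q2
d(q2, a) = q4
d(q4, b) = q2


q0 -> q0 -> q2 -> q4 -> q2


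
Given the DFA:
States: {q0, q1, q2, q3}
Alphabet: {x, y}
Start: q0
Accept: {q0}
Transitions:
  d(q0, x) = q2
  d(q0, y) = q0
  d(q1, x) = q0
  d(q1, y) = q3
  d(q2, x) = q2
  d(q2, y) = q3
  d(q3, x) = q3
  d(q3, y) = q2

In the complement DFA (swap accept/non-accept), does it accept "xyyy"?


Trace: q0 -> q2 -> q3 -> q2 -> q3
Final: q3
Original accept: {q0}
Complement: q3 is not in original accept

Yes, complement accepts (original rejects)


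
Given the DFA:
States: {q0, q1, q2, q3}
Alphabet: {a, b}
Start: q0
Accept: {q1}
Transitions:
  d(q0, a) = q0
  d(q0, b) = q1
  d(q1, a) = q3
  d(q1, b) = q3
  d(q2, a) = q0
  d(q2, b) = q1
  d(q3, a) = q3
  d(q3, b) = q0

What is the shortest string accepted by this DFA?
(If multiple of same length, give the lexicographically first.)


BFS by string length (lex-first path to each state shown):
  len 0: q0<-""
  len 1: q0<-"a", q1<-"b"
Found accept state at length 1.

"b"


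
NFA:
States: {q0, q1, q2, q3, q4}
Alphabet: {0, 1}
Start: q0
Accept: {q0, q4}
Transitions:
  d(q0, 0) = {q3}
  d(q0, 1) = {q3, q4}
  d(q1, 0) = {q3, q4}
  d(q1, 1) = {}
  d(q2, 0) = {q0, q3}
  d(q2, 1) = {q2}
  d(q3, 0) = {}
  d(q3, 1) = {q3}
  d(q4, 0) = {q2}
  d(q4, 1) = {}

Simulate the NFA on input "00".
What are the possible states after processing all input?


Start: {q0}
  --0--> {q3}
  --0--> {}

{} (empty set, no valid transitions)


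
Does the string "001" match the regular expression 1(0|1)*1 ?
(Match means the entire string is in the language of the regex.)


|string| = 3; first = '0'; last = '1'

No, "001" does not match 1(0|1)*1


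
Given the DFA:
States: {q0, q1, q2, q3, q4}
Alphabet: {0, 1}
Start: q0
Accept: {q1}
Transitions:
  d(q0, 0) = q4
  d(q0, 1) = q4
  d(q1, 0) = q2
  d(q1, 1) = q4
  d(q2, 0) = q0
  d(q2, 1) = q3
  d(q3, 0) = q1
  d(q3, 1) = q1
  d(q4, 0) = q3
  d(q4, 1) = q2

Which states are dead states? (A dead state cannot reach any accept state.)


Forward reachability from each state:
  q0 -> reaches accept state q1 (live)
  q1 -> reaches accept state q1 (live)
  q2 -> reaches accept state q1 (live)
  q3 -> reaches accept state q1 (live)
  q4 -> reaches accept state q1 (live)

None (all states can reach an accept state)


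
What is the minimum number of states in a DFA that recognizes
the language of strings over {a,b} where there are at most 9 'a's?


States: count = 0, 1, ..., 9 (all accepting; 10 states), plus a dead state for count > 9.
Total: 10 + 1 = 11.

11


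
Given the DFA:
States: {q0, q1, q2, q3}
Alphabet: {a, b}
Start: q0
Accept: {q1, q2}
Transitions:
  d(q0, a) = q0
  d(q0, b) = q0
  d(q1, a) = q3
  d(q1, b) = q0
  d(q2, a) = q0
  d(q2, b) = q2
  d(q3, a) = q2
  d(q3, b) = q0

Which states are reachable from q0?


BFS from q0:
  layer 0: {q0}

{q0}


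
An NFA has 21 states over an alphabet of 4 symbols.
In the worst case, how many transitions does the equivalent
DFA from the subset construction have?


Subset construction: one DFA state per subset of NFA states = 2^21 = 2097152 states.
Each DFA state has 4 outgoing transitions: 2097152 * 4 = 8388608

8388608


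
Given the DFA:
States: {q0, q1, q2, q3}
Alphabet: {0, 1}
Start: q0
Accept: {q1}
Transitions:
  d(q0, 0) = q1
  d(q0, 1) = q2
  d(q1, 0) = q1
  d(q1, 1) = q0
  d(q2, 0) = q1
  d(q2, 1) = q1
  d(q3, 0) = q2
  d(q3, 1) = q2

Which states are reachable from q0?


BFS from q0:
  layer 0: {q0}
  layer 1: {q1, q2}

{q0, q1, q2}


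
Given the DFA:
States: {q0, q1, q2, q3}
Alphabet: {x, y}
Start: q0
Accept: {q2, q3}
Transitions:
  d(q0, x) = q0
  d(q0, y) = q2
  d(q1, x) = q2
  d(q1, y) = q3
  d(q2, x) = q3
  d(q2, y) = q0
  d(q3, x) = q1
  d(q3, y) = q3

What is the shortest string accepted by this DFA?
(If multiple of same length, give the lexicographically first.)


BFS by string length (lex-first path to each state shown):
  len 0: q0<-""
  len 1: q0<-"x", q2<-"y"
Found accept state at length 1.

"y"


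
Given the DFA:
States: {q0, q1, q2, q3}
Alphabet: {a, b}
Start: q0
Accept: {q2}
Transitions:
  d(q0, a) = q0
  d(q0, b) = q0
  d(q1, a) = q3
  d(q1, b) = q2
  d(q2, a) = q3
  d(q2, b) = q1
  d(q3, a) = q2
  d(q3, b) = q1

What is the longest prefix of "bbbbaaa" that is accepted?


Run the DFA, marking each prefix where the state is accepting:
  "" -> q0 [reject]
  "b" -> q0 [reject]
  "bb" -> q0 [reject]
  "bbb" -> q0 [reject]
  "bbbb" -> q0 [reject]
  "bbbba" -> q0 [reject]
  "bbbbaa" -> q0 [reject]
  "bbbbaaa" -> q0 [reject]

No prefix is accepted


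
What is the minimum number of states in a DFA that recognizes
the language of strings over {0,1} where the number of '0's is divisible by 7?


States track (count of '0') mod 7.
Need 7 states: one per remainder 0..6; accept = remainder 0.

7


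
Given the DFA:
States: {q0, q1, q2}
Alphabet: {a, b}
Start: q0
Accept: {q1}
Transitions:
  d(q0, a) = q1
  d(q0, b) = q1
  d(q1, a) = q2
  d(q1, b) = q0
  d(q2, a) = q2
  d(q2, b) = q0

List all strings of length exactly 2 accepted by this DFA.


All strings of length 2: 4 total
Accepted: 0

None


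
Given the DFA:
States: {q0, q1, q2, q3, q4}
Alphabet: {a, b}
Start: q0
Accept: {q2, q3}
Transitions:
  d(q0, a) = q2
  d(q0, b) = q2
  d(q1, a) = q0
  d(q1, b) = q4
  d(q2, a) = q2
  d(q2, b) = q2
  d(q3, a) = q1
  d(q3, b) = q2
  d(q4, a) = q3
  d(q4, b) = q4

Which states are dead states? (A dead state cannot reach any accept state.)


Forward reachability from each state:
  q0 -> reaches accept state q2 (live)
  q1 -> reaches accept state q2 (live)
  q2 -> reaches accept state q2 (live)
  q3 -> reaches accept state q2 (live)
  q4 -> reaches accept state q2 (live)

None (all states can reach an accept state)


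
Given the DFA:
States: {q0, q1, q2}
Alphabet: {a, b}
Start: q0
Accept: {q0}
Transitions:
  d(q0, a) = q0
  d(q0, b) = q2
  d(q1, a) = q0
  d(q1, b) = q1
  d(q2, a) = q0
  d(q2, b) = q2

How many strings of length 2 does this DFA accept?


Enumerating all length-2 strings:
  "aa" -> q0 [accept]
  "ab" -> q2 [reject]
  "ba" -> q0 [accept]
  "bb" -> q2 [reject]

2 out of 4


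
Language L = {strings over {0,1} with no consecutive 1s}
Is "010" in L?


'11' does not occur

Yes, "010" is in L


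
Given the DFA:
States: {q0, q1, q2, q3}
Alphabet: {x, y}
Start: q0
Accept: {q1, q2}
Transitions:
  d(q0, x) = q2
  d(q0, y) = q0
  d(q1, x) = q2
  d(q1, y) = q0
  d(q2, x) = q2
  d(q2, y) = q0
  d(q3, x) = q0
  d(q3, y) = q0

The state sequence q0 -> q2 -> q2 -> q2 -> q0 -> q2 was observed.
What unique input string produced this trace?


Trace back each transition to find the symbol:
  q0 --[x]--> q2
  q2 --[x]--> q2
  q2 --[x]--> q2
  q2 --[y]--> q0
  q0 --[x]--> q2

"xxxyx"


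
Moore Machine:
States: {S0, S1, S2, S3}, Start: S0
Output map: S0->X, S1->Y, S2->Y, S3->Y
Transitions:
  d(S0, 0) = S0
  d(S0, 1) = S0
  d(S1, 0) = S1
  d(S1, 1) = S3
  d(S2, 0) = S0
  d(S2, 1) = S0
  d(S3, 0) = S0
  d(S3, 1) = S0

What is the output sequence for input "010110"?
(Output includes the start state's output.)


Start: S0 (output X)
  --0--> S0 (output X)
  --1--> S0 (output X)
  --0--> S0 (output X)
  --1--> S0 (output X)
  --1--> S0 (output X)
  --0--> S0 (output X)

"XXXXXXX"


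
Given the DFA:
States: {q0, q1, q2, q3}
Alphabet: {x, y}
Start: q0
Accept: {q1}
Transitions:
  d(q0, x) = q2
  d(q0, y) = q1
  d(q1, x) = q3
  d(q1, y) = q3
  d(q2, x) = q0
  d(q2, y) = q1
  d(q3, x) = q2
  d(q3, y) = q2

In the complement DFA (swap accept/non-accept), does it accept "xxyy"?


Trace: q0 -> q2 -> q0 -> q1 -> q3
Final: q3
Original accept: {q1}
Complement: q3 is not in original accept

Yes, complement accepts (original rejects)


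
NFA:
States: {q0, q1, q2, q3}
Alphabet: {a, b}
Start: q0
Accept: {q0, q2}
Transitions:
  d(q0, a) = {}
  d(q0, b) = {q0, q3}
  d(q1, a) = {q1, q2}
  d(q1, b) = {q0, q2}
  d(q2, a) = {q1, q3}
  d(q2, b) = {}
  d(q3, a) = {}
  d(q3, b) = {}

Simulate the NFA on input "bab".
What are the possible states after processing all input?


Start: {q0}
  --b--> {q0, q3}
  --a--> {}
  --b--> {}

{} (empty set, no valid transitions)


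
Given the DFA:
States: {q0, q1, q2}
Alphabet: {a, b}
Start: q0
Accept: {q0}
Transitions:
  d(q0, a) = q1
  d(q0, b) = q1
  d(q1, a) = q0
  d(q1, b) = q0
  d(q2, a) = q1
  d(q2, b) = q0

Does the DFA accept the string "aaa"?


Trace: q0 -> q1 -> q0 -> q1
Final state: q1
Accept states: {q0}

No, rejected (final state q1 is not an accept state)


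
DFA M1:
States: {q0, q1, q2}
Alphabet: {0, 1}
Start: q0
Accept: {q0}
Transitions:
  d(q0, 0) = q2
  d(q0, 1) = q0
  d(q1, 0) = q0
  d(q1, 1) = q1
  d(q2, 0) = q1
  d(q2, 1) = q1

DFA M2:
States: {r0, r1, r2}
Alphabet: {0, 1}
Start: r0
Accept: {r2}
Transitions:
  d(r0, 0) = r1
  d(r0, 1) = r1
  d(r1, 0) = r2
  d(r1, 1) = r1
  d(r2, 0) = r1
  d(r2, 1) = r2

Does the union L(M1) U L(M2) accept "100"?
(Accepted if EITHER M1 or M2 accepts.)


M1: final=q1 accepted=False
M2: final=r1 accepted=False

No, union rejects (neither accepts)


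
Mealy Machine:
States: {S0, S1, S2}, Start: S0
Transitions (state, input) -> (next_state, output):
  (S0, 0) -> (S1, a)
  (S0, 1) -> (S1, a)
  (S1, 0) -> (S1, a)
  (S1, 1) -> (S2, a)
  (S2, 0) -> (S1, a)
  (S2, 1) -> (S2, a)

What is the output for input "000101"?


Step-by-step:
  (S0, 0) -> (S1, a)
  (S1, 0) -> (S1, a)
  (S1, 0) -> (S1, a)
  (S1, 1) -> (S2, a)
  (S2, 0) -> (S1, a)
  (S1, 1) -> (S2, a)

"aaaaaa"


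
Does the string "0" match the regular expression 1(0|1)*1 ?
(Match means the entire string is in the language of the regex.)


|string| = 1; first = '0'; last = '0'

No, "0" does not match 1(0|1)*1


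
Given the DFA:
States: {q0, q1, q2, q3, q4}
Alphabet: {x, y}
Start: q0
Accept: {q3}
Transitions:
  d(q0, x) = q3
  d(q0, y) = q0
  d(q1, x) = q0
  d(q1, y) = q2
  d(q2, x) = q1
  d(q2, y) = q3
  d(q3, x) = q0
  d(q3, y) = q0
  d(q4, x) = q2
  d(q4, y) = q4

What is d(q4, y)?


Looking up transition d(q4, y)

q4


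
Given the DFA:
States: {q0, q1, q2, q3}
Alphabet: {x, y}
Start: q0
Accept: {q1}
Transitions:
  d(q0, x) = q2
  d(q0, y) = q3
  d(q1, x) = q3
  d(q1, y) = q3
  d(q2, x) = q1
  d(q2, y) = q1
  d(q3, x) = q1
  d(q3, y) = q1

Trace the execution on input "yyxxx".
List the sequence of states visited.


Input: yyxxx
d(q0, y) = q3
d(q3, y) = q1
d(q1, x) = q3
d(q3, x) = q1
d(q1, x) = q3


q0 -> q3 -> q1 -> q3 -> q1 -> q3


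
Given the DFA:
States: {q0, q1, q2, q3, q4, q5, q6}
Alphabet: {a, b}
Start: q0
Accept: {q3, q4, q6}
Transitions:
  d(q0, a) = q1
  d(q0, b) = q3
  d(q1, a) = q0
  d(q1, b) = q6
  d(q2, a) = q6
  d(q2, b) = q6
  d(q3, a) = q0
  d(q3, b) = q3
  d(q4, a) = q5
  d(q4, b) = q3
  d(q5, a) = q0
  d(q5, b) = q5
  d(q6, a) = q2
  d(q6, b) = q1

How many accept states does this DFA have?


Accept states listed: {q3, q4, q6}
Counting: q3(1) q4(2) q6(3)

3


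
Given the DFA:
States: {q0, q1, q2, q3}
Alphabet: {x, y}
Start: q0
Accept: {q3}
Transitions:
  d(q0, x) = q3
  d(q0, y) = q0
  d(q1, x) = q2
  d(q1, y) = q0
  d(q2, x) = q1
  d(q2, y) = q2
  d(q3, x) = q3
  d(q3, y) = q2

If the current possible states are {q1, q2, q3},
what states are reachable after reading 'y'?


Apply transition on 'y' from each current state:
  d(q1, y) = q0
  d(q2, y) = q2
  d(q3, y) = q2

{q0, q2}


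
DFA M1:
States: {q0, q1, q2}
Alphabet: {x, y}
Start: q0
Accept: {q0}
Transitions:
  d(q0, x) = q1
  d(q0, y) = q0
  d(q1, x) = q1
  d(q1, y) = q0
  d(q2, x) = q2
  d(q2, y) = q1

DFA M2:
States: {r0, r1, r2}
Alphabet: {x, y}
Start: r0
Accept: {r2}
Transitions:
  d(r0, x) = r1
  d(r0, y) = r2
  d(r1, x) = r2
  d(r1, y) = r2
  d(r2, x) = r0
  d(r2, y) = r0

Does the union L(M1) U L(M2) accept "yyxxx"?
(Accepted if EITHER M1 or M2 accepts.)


M1: final=q1 accepted=False
M2: final=r0 accepted=False

No, union rejects (neither accepts)


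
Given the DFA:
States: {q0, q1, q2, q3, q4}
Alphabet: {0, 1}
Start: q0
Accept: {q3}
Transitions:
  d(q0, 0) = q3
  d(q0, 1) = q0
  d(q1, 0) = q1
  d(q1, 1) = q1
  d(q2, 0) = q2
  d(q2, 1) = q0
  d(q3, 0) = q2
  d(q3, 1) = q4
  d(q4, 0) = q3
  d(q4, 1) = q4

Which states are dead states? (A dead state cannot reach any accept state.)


Forward reachability from each state:
  q0 -> reaches accept state q3 (live)
  q1 -> reaches {q1}, no accept state (dead)
  q2 -> reaches accept state q3 (live)
  q3 -> reaches accept state q3 (live)
  q4 -> reaches accept state q3 (live)

{q1}


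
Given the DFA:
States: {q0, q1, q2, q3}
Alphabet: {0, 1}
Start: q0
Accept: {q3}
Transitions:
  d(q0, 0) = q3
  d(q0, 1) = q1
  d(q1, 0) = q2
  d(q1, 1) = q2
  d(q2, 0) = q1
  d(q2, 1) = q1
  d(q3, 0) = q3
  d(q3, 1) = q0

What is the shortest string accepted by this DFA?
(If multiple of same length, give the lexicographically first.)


BFS by string length (lex-first path to each state shown):
  len 0: q0<-""
  len 1: q1<-"1", q3<-"0"
Found accept state at length 1.

"0"


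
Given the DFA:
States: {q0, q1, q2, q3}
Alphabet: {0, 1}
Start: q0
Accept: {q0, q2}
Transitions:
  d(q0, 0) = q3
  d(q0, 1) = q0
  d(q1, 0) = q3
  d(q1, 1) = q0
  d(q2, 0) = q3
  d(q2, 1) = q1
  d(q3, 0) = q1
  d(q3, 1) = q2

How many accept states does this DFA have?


Accept states listed: {q0, q2}
Counting: q0(1) q2(2)

2


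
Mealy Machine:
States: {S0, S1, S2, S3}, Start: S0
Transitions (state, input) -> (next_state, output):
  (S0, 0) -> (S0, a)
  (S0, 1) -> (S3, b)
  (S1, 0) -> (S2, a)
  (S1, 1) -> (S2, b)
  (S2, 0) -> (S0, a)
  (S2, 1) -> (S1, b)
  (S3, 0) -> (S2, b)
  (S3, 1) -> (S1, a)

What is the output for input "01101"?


Step-by-step:
  (S0, 0) -> (S0, a)
  (S0, 1) -> (S3, b)
  (S3, 1) -> (S1, a)
  (S1, 0) -> (S2, a)
  (S2, 1) -> (S1, b)

"abaab"


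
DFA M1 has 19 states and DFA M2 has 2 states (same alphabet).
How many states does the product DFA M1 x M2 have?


Product construction pairs every M1 state with every M2 state.
19 * 2 = 38

38


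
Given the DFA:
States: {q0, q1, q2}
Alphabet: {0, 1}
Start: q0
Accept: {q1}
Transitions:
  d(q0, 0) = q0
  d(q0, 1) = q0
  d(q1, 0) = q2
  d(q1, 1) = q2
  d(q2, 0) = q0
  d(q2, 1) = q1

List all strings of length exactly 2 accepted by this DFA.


All strings of length 2: 4 total
Accepted: 0

None


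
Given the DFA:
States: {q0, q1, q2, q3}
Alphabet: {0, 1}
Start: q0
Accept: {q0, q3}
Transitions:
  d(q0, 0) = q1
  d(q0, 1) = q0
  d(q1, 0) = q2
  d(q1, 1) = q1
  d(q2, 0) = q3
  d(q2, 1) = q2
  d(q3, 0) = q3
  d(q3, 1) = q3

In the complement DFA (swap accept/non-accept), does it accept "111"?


Trace: q0 -> q0 -> q0 -> q0
Final: q0
Original accept: {q0, q3}
Complement: q0 is in original accept

No, complement rejects (original accepts)


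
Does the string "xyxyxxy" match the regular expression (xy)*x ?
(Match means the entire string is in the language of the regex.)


|string| = 7; first = 'x'; last = 'y'

No, "xyxyxxy" does not match (xy)*x


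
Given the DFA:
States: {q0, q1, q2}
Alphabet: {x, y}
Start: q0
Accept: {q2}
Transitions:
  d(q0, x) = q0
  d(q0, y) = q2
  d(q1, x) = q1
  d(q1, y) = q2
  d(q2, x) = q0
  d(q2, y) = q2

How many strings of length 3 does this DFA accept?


Enumerating all length-3 strings:
  "xxx" -> q0 [reject]
  "xxy" -> q2 [accept]
  "xyx" -> q0 [reject]
  "xyy" -> q2 [accept]
  "yxx" -> q0 [reject]
  "yxy" -> q2 [accept]
  "yyx" -> q0 [reject]
  "yyy" -> q2 [accept]

4 out of 8


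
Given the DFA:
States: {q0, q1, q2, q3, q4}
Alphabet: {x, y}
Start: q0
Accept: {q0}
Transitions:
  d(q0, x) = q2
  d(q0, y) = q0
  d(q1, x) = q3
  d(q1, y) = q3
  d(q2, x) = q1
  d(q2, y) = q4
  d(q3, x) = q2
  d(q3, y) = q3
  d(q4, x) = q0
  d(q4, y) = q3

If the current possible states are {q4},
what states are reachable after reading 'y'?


Apply transition on 'y' from each current state:
  d(q4, y) = q3

{q3}


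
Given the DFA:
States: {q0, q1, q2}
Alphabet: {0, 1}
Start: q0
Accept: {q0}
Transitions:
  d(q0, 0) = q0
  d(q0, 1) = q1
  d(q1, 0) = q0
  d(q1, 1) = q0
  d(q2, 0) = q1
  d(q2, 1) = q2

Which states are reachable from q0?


BFS from q0:
  layer 0: {q0}
  layer 1: {q1}

{q0, q1}


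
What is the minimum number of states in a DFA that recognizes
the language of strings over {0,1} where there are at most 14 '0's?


States: count = 0, 1, ..., 14 (all accepting; 15 states), plus a dead state for count > 14.
Total: 15 + 1 = 16.

16


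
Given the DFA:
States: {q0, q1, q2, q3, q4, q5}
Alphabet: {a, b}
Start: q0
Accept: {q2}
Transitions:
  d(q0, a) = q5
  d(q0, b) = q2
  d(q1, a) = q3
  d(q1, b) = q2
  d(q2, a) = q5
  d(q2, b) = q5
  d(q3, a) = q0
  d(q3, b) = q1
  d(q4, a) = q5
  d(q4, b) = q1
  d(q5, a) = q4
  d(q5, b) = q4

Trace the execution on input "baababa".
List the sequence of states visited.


Input: baababa
d(q0, b) = q2
d(q2, a) = q5
d(q5, a) = q4
d(q4, b) = q1
d(q1, a) = q3
d(q3, b) = q1
d(q1, a) = q3


q0 -> q2 -> q5 -> q4 -> q1 -> q3 -> q1 -> q3


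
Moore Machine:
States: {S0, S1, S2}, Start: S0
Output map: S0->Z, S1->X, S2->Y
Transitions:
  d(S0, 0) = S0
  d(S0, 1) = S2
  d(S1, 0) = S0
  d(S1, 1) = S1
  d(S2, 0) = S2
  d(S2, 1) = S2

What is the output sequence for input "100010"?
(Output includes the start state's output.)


Start: S0 (output Z)
  --1--> S2 (output Y)
  --0--> S2 (output Y)
  --0--> S2 (output Y)
  --0--> S2 (output Y)
  --1--> S2 (output Y)
  --0--> S2 (output Y)

"ZYYYYYY"


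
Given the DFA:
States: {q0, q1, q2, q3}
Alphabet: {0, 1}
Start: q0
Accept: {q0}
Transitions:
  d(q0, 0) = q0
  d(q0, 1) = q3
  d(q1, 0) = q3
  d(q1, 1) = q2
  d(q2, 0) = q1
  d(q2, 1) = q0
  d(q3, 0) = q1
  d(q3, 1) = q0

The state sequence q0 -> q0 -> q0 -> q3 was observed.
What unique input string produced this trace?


Trace back each transition to find the symbol:
  q0 --[0]--> q0
  q0 --[0]--> q0
  q0 --[1]--> q3

"001"
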